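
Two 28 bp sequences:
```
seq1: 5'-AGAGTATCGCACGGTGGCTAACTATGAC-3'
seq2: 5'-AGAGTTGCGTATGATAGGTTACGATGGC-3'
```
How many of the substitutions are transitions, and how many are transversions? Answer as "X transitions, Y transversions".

5 transitions, 5 transversions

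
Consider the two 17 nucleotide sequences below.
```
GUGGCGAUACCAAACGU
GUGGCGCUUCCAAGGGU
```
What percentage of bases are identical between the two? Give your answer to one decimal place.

Mismatches at positions 7, 9, 14, 15 (1-based): 4 of 17.
Identical positions: 13/17 = 76.47% → 76.5%.

76.5%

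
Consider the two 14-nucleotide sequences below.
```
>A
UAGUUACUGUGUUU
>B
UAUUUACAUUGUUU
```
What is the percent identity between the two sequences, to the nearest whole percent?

3 positions differ (3, 8, 9), so 11 of 14 match: 11/14 = 78.57%.

79%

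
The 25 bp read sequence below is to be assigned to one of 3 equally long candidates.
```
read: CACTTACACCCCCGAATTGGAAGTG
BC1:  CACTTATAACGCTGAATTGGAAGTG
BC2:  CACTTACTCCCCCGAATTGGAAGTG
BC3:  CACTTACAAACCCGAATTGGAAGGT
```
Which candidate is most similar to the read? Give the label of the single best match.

BC2

BC1 differs at 4 bases; BC2 differs at 1 base; BC3 differs at 4 bases. The closest is BC2.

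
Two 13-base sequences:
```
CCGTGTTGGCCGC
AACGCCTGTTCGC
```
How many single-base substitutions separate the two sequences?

8

Comparing position by position, 8 positions differ: 1 (C/A), 2 (C/A), 3 (G/C), 4 (T/G), 5 (G/C), 6 (T/C), 9 (G/T), 10 (C/T).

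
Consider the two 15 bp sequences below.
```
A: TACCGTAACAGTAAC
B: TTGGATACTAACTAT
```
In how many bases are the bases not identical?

Comparing position by position, 10 bases differ: 2 (A/T), 3 (C/G), 4 (C/G), 5 (G/A), 8 (A/C), 9 (C/T), 11 (G/A), 12 (T/C), 13 (A/T), 15 (C/T).

10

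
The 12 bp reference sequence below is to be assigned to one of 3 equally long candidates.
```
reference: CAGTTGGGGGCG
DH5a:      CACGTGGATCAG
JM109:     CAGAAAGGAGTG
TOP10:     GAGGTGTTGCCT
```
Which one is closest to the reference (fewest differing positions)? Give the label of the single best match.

Hamming distances to reference — DH5a: 6; JM109: 5; TOP10: 6.
Smallest is JM109 with 5 mismatches.

JM109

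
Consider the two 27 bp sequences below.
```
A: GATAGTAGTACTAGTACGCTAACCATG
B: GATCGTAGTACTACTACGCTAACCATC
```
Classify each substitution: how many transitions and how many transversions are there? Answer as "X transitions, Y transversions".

Transitions (purine↔purine or pyrimidine↔pyrimidine): none.
Transversions (purine↔pyrimidine): 4 A→C, 14 G→C, 27 G→C.

0 transitions, 3 transversions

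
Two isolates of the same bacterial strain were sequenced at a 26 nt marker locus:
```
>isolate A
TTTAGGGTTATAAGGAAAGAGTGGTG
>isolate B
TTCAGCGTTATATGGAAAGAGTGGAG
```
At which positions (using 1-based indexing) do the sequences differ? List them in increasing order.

3, 6, 13, 25

Differences at position 3 (T→C), position 6 (G→C), position 13 (A→T), position 25 (T→A).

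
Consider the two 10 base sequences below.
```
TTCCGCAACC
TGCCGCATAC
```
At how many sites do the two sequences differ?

3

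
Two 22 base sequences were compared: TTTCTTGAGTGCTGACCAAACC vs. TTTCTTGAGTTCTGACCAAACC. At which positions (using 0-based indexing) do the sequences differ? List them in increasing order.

10

Differences at position 10 (G→T).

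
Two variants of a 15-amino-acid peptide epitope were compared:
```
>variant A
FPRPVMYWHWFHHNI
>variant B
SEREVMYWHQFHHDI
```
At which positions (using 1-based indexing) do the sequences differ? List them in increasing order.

1, 2, 4, 10, 14

Differences at position 1 (F→S), position 2 (P→E), position 4 (P→E), position 10 (W→Q), position 14 (N→D).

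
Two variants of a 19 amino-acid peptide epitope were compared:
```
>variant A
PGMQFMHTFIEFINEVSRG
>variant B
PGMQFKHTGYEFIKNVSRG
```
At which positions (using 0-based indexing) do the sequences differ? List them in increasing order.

5, 8, 9, 13, 14

Scanning 0-based: 5: M/K; 8: F/G; 9: I/Y; 13: N/K; 14: E/N.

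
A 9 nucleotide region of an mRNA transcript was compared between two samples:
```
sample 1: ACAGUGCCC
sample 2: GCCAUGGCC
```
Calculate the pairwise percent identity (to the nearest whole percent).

56%

4 positions differ (1, 3, 4, 7), so 5 of 9 match: 5/9 = 55.56%.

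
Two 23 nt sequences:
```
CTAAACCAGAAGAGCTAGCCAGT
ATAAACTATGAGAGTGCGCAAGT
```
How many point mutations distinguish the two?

Comparing position by position, 8 sites differ: 1 (C/A), 7 (C/T), 9 (G/T), 10 (A/G), 15 (C/T), 16 (T/G), 17 (A/C), 20 (C/A).

8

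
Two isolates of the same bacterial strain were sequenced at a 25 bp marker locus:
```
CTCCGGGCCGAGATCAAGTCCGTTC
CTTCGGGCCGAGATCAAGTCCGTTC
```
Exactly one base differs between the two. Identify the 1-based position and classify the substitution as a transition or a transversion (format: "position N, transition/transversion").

The sequences differ only at position 3: C→T (pyrimidine→pyrimidine), a transition.

position 3, transition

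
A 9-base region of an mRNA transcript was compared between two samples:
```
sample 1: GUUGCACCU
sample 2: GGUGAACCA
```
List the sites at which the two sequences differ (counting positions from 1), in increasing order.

Differences at site 2 (U→G), site 5 (C→A), site 9 (U→A).

2, 5, 9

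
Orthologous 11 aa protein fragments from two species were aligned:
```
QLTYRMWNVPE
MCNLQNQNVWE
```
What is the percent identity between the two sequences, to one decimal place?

8 positions differ (1, 2, 3, 4, 5, 6, 7, 10), so 3 of 11 match: 3/11 = 27.27%.

27.3%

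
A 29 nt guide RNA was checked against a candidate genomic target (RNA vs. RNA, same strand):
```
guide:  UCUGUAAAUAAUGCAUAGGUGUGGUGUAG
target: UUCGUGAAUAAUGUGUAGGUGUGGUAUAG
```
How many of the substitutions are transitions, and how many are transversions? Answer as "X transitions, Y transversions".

Mismatches (1-based):
base 2: C→U (pyrimidine→pyrimidine, transition)
base 3: U→C (pyrimidine→pyrimidine, transition)
base 6: A→G (purine→purine, transition)
base 14: C→U (pyrimidine→pyrimidine, transition)
base 15: A→G (purine→purine, transition)
base 26: G→A (purine→purine, transition)

6 transitions, 0 transversions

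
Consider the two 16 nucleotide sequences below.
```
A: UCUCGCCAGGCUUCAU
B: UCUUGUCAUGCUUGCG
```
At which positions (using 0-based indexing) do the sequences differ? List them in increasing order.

3, 5, 8, 13, 14, 15

Scanning 0-based: 3: C/U; 5: C/U; 8: G/U; 13: C/G; 14: A/C; 15: U/G.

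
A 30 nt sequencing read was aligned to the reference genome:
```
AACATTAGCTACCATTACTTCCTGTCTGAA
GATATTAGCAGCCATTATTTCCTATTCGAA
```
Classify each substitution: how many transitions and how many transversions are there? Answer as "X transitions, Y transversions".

Transitions (purine↔purine or pyrimidine↔pyrimidine): 1 A→G, 3 C→T, 11 A→G, 18 C→T, 24 G→A, 26 C→T, 27 T→C.
Transversions (purine↔pyrimidine): 10 T→A.

7 transitions, 1 transversion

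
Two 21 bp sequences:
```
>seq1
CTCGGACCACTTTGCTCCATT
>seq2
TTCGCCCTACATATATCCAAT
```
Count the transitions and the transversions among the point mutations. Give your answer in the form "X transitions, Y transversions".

Mismatches (1-based):
position 1: C→T (pyrimidine→pyrimidine, transition)
position 5: G→C (purine→pyrimidine, transversion)
position 6: A→C (purine→pyrimidine, transversion)
position 8: C→T (pyrimidine→pyrimidine, transition)
position 11: T→A (pyrimidine→purine, transversion)
position 13: T→A (pyrimidine→purine, transversion)
position 14: G→T (purine→pyrimidine, transversion)
position 15: C→A (pyrimidine→purine, transversion)
position 20: T→A (pyrimidine→purine, transversion)

2 transitions, 7 transversions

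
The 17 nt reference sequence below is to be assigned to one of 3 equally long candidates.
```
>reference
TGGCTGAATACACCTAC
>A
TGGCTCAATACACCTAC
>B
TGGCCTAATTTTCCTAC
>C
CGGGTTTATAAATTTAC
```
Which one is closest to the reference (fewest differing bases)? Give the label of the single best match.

A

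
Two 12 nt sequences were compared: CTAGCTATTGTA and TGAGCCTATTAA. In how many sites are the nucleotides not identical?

7

Comparing position by position, 7 sites differ: 1 (C/T), 2 (T/G), 6 (T/C), 7 (A/T), 8 (T/A), 10 (G/T), 11 (T/A).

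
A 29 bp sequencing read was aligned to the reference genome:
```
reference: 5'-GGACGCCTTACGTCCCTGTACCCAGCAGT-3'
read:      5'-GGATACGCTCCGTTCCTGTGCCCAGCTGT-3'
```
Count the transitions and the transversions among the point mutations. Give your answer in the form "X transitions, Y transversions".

5 transitions, 3 transversions

Transitions (purine↔purine or pyrimidine↔pyrimidine): 4 C→T, 5 G→A, 8 T→C, 14 C→T, 20 A→G.
Transversions (purine↔pyrimidine): 7 C→G, 10 A→C, 27 A→T.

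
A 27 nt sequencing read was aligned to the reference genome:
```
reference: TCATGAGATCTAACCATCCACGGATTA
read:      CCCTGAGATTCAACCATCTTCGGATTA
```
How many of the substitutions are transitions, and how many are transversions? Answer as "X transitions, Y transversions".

Transitions (purine↔purine or pyrimidine↔pyrimidine): 1 T→C, 10 C→T, 11 T→C, 19 C→T.
Transversions (purine↔pyrimidine): 3 A→C, 20 A→T.

4 transitions, 2 transversions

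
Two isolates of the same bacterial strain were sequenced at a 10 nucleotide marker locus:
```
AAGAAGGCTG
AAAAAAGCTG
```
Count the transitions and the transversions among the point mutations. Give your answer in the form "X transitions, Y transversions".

Mismatches (1-based):
base 3: G→A (purine→purine, transition)
base 6: G→A (purine→purine, transition)

2 transitions, 0 transversions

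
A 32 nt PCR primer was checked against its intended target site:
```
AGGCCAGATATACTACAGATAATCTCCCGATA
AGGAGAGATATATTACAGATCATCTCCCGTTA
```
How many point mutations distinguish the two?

5

The sequences differ at positions 4, 5, 13, 21, 30 (1-based) — 5 in total.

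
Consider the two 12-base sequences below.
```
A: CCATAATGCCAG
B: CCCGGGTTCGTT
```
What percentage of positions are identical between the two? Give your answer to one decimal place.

33.3%

Mismatches at positions 3, 4, 5, 6, 8, 10, 11, 12 (1-based): 8 of 12.
Identical positions: 4/12 = 33.33% → 33.3%.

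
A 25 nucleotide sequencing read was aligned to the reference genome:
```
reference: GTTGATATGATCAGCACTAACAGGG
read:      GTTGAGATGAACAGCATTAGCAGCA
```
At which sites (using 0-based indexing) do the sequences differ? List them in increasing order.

Differences at site 5 (T→G), site 10 (T→A), site 16 (C→T), site 19 (A→G), site 23 (G→C), site 24 (G→A).

5, 10, 16, 19, 23, 24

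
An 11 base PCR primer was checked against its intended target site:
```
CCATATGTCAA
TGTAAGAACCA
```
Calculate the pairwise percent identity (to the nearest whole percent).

27%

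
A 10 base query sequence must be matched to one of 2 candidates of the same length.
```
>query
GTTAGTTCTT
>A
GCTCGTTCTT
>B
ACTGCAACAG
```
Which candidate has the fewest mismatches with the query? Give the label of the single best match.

A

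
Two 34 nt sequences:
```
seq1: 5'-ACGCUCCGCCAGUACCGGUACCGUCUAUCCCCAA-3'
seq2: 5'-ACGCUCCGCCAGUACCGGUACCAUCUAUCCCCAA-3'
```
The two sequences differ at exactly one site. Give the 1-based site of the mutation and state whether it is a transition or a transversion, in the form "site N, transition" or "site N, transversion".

Site 23 changes G→A. G is a purine and A is a purine, so this is a transition.

site 23, transition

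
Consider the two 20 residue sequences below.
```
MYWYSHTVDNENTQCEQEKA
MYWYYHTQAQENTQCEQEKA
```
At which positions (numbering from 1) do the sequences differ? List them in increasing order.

Differences at position 5 (S→Y), position 8 (V→Q), position 9 (D→A), position 10 (N→Q).

5, 8, 9, 10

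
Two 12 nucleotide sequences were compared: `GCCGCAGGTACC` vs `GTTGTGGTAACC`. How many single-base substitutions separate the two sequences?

6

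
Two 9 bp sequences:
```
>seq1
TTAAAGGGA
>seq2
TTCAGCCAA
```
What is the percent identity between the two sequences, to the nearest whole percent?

44%

Mismatches at positions 3, 5, 6, 7, 8 (1-based): 5 of 9.
Identical positions: 4/9 = 44.44% → 44%.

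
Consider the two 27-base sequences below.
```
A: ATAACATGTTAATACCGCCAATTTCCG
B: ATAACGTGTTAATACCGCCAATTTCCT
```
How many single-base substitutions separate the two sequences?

Comparing position by position, 2 sites differ: 6 (A/G), 27 (G/T).

2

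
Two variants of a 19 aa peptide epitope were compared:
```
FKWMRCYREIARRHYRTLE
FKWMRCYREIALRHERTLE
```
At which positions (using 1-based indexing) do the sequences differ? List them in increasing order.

12, 15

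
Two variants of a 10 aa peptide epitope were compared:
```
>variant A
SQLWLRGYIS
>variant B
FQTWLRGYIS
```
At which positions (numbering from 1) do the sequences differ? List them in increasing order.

1, 3

Differences at position 1 (S→F), position 3 (L→T).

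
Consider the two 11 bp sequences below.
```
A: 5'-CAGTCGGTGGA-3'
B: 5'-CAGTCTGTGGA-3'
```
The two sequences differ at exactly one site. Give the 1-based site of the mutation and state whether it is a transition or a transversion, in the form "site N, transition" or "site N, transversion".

site 6, transversion

The sequences differ only at site 6: G→T (purine→pyrimidine), a transversion.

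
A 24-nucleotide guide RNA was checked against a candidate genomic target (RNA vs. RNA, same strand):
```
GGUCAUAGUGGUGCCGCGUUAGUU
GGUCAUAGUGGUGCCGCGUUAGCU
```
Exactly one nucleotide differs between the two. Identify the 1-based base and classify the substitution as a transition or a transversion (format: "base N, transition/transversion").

Base 23 changes U→C. U is a pyrimidine and C is a pyrimidine, so this is a transition.

base 23, transition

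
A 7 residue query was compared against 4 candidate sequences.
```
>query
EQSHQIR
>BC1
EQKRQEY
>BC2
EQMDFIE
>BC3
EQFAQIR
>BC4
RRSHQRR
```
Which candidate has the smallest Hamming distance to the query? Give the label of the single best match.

BC3

BC1 differs at 4 residues; BC2 differs at 4 residues; BC3 differs at 2 residues; BC4 differs at 3 residues. The closest is BC3.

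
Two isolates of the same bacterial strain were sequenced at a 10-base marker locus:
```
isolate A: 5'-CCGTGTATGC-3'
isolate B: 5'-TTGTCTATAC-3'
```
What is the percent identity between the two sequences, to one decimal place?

60.0%

Mismatches at positions 1, 2, 5, 9 (1-based): 4 of 10.
Identical positions: 6/10 = 60% → 60.0%.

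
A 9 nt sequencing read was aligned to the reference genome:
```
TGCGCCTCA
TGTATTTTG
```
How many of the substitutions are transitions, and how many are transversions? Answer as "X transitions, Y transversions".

6 transitions, 0 transversions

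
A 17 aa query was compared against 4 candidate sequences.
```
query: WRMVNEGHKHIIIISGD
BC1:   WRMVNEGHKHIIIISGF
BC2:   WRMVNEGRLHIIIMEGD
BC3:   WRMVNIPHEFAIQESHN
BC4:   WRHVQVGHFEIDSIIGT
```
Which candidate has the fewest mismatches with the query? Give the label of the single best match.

Hamming distances to query — BC1: 1; BC2: 4; BC3: 9; BC4: 9.
Smallest is BC1 with 1 mismatch.

BC1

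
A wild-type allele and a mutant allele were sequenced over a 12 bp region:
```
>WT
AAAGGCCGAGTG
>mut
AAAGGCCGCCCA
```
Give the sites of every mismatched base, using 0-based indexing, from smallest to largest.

Scanning 0-based: 8: A/C; 9: G/C; 10: T/C; 11: G/A.

8, 9, 10, 11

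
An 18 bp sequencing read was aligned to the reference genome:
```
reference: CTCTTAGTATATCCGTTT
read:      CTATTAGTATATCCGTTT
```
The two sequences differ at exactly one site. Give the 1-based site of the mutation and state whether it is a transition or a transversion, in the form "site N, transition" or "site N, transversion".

site 3, transversion

The sequences differ only at site 3: C→A (pyrimidine→purine), a transversion.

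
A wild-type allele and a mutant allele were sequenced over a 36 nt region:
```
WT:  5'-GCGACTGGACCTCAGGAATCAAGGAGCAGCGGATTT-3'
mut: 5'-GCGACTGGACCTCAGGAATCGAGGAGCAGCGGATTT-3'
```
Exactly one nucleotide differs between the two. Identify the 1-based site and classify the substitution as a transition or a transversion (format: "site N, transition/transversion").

site 21, transition

The sequences differ only at site 21: A→G (purine→purine), a transition.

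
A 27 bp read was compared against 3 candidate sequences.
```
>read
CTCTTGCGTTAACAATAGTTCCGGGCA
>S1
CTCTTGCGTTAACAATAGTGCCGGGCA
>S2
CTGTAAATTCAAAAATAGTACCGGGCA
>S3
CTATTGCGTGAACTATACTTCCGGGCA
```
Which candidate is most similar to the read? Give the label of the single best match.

S1 differs at 1 position; S2 differs at 8 positions; S3 differs at 4 positions. The closest is S1.

S1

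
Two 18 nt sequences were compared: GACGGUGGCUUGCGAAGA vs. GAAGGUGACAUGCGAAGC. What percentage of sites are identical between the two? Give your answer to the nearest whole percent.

4 positions differ (3, 8, 10, 18), so 14 of 18 match: 14/18 = 77.78%.

78%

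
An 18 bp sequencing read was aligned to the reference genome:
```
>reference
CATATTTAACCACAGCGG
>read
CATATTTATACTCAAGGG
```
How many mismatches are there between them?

5

Comparing position by position, 5 sites differ: 9 (A/T), 10 (C/A), 12 (A/T), 15 (G/A), 16 (C/G).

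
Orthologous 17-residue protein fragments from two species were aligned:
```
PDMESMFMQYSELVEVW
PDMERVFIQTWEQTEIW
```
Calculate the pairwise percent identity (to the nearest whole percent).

53%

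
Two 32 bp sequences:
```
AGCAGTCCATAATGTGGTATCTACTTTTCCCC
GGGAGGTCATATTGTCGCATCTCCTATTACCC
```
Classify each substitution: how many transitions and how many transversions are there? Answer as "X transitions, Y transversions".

Transitions (purine↔purine or pyrimidine↔pyrimidine): 1 A→G, 7 C→T, 18 T→C.
Transversions (purine↔pyrimidine): 3 C→G, 6 T→G, 12 A→T, 16 G→C, 23 A→C, 26 T→A, 29 C→A.

3 transitions, 7 transversions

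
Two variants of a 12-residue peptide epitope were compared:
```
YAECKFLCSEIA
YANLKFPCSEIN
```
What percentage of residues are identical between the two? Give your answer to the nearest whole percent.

67%

Mismatches at positions 3, 4, 7, 12 (1-based): 4 of 12.
Identical positions: 8/12 = 66.67% → 67%.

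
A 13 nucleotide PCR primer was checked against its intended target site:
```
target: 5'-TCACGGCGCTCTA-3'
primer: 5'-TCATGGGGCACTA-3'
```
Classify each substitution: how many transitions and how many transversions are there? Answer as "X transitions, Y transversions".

1 transition, 2 transversions

Transitions (purine↔purine or pyrimidine↔pyrimidine): 4 C→T.
Transversions (purine↔pyrimidine): 7 C→G, 10 T→A.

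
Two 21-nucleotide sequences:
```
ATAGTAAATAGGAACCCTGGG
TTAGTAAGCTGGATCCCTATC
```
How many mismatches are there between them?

8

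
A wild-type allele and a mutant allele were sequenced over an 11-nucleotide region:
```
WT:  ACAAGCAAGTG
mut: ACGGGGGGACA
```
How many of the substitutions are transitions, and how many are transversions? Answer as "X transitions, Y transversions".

Mismatches (1-based):
site 3: A→G (purine→purine, transition)
site 4: A→G (purine→purine, transition)
site 6: C→G (pyrimidine→purine, transversion)
site 7: A→G (purine→purine, transition)
site 8: A→G (purine→purine, transition)
site 9: G→A (purine→purine, transition)
site 10: T→C (pyrimidine→pyrimidine, transition)
site 11: G→A (purine→purine, transition)

7 transitions, 1 transversion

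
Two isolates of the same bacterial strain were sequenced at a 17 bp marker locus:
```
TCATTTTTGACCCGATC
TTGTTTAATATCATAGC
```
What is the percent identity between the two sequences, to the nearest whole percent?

9 positions differ (2, 3, 7, 8, 9, 11, 13, 14, 16), so 8 of 17 match: 8/17 = 47.06%.

47%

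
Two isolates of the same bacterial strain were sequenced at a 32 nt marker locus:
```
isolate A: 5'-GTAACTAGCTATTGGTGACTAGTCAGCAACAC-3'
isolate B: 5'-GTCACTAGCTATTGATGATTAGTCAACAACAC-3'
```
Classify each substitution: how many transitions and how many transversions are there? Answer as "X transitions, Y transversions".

Transitions (purine↔purine or pyrimidine↔pyrimidine): 15 G→A, 19 C→T, 26 G→A.
Transversions (purine↔pyrimidine): 3 A→C.

3 transitions, 1 transversion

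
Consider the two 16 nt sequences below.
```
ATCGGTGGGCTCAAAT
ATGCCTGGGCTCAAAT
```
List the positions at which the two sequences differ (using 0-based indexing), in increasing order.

Differences at position 2 (C→G), position 3 (G→C), position 4 (G→C).

2, 3, 4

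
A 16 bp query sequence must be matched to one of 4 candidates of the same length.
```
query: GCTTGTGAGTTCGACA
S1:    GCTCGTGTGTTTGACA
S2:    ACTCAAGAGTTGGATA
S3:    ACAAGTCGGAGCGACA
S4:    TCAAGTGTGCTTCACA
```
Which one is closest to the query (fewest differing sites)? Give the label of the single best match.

S1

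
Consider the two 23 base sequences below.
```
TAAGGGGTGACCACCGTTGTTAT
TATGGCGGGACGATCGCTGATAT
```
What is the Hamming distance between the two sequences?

7

Mismatches (1-based): site 3: A→T; site 6: G→C; site 8: T→G; site 12: C→G; site 14: C→T; site 17: T→C; site 20: T→A.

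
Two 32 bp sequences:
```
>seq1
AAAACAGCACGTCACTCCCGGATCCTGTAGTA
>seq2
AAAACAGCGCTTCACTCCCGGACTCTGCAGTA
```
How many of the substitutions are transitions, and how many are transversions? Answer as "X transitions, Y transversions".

4 transitions, 1 transversion

Transitions (purine↔purine or pyrimidine↔pyrimidine): 9 A→G, 23 T→C, 24 C→T, 28 T→C.
Transversions (purine↔pyrimidine): 11 G→T.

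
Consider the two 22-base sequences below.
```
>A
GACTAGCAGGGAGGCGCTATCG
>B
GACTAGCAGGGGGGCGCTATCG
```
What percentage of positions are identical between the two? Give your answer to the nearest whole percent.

95%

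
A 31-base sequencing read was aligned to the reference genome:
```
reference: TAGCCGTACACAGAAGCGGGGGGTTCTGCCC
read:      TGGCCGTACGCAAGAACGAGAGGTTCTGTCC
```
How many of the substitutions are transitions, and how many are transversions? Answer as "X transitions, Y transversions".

Transitions (purine↔purine or pyrimidine↔pyrimidine): 2 A→G, 10 A→G, 13 G→A, 14 A→G, 16 G→A, 19 G→A, 21 G→A, 29 C→T.
Transversions (purine↔pyrimidine): none.

8 transitions, 0 transversions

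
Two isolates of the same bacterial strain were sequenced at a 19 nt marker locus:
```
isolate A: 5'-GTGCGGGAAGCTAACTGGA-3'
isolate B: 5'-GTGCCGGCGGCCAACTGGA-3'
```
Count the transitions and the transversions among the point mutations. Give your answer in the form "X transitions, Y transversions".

2 transitions, 2 transversions

Mismatches (1-based):
position 5: G→C (purine→pyrimidine, transversion)
position 8: A→C (purine→pyrimidine, transversion)
position 9: A→G (purine→purine, transition)
position 12: T→C (pyrimidine→pyrimidine, transition)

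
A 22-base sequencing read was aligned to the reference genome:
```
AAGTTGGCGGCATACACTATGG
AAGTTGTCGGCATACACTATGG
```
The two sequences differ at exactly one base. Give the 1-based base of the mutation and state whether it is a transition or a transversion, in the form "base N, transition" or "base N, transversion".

base 7, transversion

Base 7 changes G→T. G is a purine and T is a pyrimidine, so this is a transversion.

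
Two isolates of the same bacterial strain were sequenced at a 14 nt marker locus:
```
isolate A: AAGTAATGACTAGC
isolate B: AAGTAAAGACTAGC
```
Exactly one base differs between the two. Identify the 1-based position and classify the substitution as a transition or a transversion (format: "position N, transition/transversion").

position 7, transversion

Position 7 changes T→A. T is a pyrimidine and A is a purine, so this is a transversion.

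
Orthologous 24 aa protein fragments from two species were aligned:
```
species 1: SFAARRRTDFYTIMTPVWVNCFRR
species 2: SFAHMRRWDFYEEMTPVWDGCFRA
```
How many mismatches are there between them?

8

Comparing position by position, 8 residues differ: 4 (A/H), 5 (R/M), 8 (T/W), 12 (T/E), 13 (I/E), 19 (V/D), 20 (N/G), 24 (R/A).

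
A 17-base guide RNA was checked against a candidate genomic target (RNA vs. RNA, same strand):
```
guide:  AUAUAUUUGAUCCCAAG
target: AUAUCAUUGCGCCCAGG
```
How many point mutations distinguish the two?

The sequences differ at bases 5, 6, 10, 11, 16 (1-based) — 5 in total.

5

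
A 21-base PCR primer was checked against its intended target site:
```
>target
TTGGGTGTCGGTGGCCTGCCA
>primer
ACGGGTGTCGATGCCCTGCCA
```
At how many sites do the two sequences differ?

Mismatches (1-based): site 1: T→A; site 2: T→C; site 11: G→A; site 14: G→C.

4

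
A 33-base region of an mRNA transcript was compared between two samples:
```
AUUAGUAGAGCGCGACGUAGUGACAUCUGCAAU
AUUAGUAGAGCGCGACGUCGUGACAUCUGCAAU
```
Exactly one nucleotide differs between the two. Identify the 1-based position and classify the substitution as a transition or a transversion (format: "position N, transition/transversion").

position 19, transversion

Position 19 changes A→C. A is a purine and C is a pyrimidine, so this is a transversion.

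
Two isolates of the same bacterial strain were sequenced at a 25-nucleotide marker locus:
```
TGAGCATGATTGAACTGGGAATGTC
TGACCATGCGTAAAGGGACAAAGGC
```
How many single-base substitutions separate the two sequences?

10

Comparing position by position, 10 positions differ: 4 (G/C), 9 (A/C), 10 (T/G), 12 (G/A), 15 (C/G), 16 (T/G), 18 (G/A), 19 (G/C), 22 (T/A), 24 (T/G).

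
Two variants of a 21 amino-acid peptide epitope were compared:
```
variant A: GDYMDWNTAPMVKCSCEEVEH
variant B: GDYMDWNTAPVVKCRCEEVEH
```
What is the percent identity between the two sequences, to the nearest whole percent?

Mismatches at positions 11, 15 (1-based): 2 of 21.
Identical positions: 19/21 = 90.48% → 90%.

90%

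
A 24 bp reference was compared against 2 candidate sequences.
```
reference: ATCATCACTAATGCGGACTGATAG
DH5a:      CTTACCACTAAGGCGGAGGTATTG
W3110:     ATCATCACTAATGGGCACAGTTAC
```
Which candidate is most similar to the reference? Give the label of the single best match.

W3110

Hamming distances to reference — DH5a: 8; W3110: 5.
Smallest is W3110 with 5 mismatches.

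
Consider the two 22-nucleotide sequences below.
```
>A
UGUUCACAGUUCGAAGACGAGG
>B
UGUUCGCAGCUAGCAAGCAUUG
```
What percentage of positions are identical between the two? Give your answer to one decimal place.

59.1%

9 positions differ (6, 10, 12, 14, 16, 17, 19, 20, 21), so 13 of 22 match: 13/22 = 59.09%.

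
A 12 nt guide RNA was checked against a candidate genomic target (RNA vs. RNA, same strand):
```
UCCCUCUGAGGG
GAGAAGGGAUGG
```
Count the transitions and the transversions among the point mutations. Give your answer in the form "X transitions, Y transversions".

0 transitions, 8 transversions

Transitions (purine↔purine or pyrimidine↔pyrimidine): none.
Transversions (purine↔pyrimidine): 1 U→G, 2 C→A, 3 C→G, 4 C→A, 5 U→A, 6 C→G, 7 U→G, 10 G→U.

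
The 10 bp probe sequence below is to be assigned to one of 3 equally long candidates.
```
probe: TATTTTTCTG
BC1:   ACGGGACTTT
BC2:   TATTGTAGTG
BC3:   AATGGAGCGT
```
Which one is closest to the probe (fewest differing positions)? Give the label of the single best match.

Hamming distances to probe — BC1: 9; BC2: 3; BC3: 7.
Smallest is BC2 with 3 mismatches.

BC2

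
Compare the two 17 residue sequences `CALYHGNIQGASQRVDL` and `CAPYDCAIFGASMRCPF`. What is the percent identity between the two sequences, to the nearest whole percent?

Mismatches at positions 3, 5, 6, 7, 9, 13, 15, 16, 17 (1-based): 9 of 17.
Identical positions: 8/17 = 47.06% → 47%.

47%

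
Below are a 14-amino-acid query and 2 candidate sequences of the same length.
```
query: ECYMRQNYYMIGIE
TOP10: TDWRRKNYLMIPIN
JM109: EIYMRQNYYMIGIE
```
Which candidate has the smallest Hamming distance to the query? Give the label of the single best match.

TOP10 differs at 8 residues; JM109 differs at 1 residue. The closest is JM109.

JM109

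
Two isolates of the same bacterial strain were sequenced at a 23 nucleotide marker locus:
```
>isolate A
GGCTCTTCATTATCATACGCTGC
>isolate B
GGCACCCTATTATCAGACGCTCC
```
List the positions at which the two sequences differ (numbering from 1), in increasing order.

4, 6, 7, 8, 16, 22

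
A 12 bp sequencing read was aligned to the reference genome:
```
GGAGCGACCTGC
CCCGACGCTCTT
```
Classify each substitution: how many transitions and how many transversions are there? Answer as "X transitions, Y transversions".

4 transitions, 6 transversions

Transitions (purine↔purine or pyrimidine↔pyrimidine): 7 A→G, 9 C→T, 10 T→C, 12 C→T.
Transversions (purine↔pyrimidine): 1 G→C, 2 G→C, 3 A→C, 5 C→A, 6 G→C, 11 G→T.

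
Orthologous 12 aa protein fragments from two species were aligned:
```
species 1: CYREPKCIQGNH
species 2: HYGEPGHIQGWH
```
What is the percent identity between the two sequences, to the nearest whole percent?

Mismatches at positions 1, 3, 6, 7, 11 (1-based): 5 of 12.
Identical positions: 7/12 = 58.33% → 58%.

58%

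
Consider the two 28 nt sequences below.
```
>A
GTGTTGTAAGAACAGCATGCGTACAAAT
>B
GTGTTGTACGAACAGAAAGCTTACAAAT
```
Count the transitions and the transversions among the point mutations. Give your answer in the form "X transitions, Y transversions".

0 transitions, 4 transversions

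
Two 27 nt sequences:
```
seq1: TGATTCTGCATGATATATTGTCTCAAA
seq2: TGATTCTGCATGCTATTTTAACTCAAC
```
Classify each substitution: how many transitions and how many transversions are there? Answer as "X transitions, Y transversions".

Transitions (purine↔purine or pyrimidine↔pyrimidine): 20 G→A.
Transversions (purine↔pyrimidine): 13 A→C, 17 A→T, 21 T→A, 27 A→C.

1 transition, 4 transversions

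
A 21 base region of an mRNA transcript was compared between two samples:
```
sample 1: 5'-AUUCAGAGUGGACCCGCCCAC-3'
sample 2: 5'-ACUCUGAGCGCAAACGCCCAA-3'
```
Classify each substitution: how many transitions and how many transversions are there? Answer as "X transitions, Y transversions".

Mismatches (1-based):
site 2: U→C (pyrimidine→pyrimidine, transition)
site 5: A→U (purine→pyrimidine, transversion)
site 9: U→C (pyrimidine→pyrimidine, transition)
site 11: G→C (purine→pyrimidine, transversion)
site 13: C→A (pyrimidine→purine, transversion)
site 14: C→A (pyrimidine→purine, transversion)
site 21: C→A (pyrimidine→purine, transversion)

2 transitions, 5 transversions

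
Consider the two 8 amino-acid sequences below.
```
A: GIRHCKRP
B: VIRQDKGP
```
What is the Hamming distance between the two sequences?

The sequences differ at residues 1, 4, 5, 7 (1-based) — 4 in total.

4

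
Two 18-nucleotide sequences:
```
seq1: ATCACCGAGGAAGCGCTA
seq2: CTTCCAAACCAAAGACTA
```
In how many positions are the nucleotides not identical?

10

Comparing position by position, 10 positions differ: 1 (A/C), 3 (C/T), 4 (A/C), 6 (C/A), 7 (G/A), 9 (G/C), 10 (G/C), 13 (G/A), 14 (C/G), 15 (G/A).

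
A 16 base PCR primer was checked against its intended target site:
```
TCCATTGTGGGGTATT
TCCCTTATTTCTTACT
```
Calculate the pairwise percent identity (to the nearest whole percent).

56%

7 positions differ (4, 7, 9, 10, 11, 12, 15), so 9 of 16 match: 9/16 = 56.25%.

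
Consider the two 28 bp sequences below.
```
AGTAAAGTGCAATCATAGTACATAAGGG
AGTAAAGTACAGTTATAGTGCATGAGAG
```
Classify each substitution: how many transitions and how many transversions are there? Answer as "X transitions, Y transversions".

6 transitions, 0 transversions

Transitions (purine↔purine or pyrimidine↔pyrimidine): 9 G→A, 12 A→G, 14 C→T, 20 A→G, 24 A→G, 27 G→A.
Transversions (purine↔pyrimidine): none.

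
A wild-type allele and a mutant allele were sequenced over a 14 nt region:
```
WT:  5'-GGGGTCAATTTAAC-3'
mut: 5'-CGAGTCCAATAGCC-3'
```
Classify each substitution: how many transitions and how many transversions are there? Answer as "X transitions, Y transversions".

2 transitions, 5 transversions

Mismatches (1-based):
site 1: G→C (purine→pyrimidine, transversion)
site 3: G→A (purine→purine, transition)
site 7: A→C (purine→pyrimidine, transversion)
site 9: T→A (pyrimidine→purine, transversion)
site 11: T→A (pyrimidine→purine, transversion)
site 12: A→G (purine→purine, transition)
site 13: A→C (purine→pyrimidine, transversion)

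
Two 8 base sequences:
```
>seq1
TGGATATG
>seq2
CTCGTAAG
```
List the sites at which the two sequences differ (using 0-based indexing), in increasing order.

Differences at site 0 (T→C), site 1 (G→T), site 2 (G→C), site 3 (A→G), site 6 (T→A).

0, 1, 2, 3, 6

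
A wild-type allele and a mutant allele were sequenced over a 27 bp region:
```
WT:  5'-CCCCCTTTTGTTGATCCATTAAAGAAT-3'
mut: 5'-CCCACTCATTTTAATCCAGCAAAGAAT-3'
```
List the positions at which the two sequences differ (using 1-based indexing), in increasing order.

4, 7, 8, 10, 13, 19, 20

Differences at position 4 (C→A), position 7 (T→C), position 8 (T→A), position 10 (G→T), position 13 (G→A), position 19 (T→G), position 20 (T→C).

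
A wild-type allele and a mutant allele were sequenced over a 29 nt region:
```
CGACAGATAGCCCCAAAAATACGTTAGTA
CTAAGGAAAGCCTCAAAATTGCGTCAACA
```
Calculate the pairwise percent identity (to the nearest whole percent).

66%

10 positions differ (2, 4, 5, 8, 13, 19, 21, 25, 27, 28), so 19 of 29 match: 19/29 = 65.52%.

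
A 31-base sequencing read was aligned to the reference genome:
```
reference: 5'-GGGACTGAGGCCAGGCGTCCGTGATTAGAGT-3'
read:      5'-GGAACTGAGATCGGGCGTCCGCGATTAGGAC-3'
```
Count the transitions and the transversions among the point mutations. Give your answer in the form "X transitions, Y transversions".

8 transitions, 0 transversions

Transitions (purine↔purine or pyrimidine↔pyrimidine): 3 G→A, 10 G→A, 11 C→T, 13 A→G, 22 T→C, 29 A→G, 30 G→A, 31 T→C.
Transversions (purine↔pyrimidine): none.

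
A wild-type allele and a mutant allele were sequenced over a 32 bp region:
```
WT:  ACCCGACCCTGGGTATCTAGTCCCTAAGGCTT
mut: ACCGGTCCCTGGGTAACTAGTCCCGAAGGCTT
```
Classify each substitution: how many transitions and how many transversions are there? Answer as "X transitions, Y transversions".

Mismatches (1-based):
position 4: C→G (pyrimidine→purine, transversion)
position 6: A→T (purine→pyrimidine, transversion)
position 16: T→A (pyrimidine→purine, transversion)
position 25: T→G (pyrimidine→purine, transversion)

0 transitions, 4 transversions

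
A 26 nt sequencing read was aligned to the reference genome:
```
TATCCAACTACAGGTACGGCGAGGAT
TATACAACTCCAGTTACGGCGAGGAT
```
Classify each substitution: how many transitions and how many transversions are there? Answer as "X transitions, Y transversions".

Mismatches (1-based):
base 4: C→A (pyrimidine→purine, transversion)
base 10: A→C (purine→pyrimidine, transversion)
base 14: G→T (purine→pyrimidine, transversion)

0 transitions, 3 transversions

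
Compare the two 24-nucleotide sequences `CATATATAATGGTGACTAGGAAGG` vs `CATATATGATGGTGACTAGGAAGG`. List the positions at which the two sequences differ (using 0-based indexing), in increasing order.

7

Scanning 0-based: 7: A/G.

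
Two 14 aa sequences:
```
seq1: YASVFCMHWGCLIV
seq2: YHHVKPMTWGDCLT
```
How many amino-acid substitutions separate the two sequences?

Comparing position by position, 9 positions differ: 2 (A/H), 3 (S/H), 5 (F/K), 6 (C/P), 8 (H/T), 11 (C/D), 12 (L/C), 13 (I/L), 14 (V/T).

9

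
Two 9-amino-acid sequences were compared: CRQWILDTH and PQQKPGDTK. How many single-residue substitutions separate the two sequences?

6

Comparing position by position, 6 residues differ: 1 (C/P), 2 (R/Q), 4 (W/K), 5 (I/P), 6 (L/G), 9 (H/K).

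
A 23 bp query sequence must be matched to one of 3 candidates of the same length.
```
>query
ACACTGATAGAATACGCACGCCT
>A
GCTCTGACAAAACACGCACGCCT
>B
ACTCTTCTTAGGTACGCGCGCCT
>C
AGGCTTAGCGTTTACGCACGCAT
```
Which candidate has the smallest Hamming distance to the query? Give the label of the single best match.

A

A differs at 5 positions; B differs at 8 positions; C differs at 8 positions. The closest is A.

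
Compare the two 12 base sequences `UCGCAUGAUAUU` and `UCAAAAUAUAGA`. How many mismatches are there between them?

6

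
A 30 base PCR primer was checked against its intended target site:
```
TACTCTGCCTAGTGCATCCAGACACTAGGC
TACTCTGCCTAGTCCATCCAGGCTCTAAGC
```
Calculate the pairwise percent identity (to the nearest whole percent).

87%

4 positions differ (14, 22, 24, 28), so 26 of 30 match: 26/30 = 86.67%.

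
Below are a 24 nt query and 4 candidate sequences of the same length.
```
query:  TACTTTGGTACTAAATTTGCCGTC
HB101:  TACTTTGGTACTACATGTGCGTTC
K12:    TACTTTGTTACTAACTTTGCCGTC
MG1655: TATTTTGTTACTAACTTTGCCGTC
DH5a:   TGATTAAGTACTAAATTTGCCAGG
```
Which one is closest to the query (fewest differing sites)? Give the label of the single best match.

K12

Hamming distances to query — HB101: 4; K12: 2; MG1655: 3; DH5a: 7.
Smallest is K12 with 2 mismatches.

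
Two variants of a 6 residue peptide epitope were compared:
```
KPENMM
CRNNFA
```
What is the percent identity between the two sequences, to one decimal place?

Mismatches at positions 1, 2, 3, 5, 6 (1-based): 5 of 6.
Identical positions: 1/6 = 16.67% → 16.7%.

16.7%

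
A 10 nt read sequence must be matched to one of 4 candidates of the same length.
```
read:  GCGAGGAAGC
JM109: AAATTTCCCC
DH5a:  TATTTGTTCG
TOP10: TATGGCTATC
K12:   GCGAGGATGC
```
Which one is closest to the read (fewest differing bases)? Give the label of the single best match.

JM109 differs at 9 bases; DH5a differs at 9 bases; TOP10 differs at 7 bases; K12 differs at 1 base. The closest is K12.

K12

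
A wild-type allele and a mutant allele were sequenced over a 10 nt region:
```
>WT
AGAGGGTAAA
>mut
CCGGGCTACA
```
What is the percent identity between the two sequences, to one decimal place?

5 positions differ (1, 2, 3, 6, 9), so 5 of 10 match: 5/10 = 50%.

50.0%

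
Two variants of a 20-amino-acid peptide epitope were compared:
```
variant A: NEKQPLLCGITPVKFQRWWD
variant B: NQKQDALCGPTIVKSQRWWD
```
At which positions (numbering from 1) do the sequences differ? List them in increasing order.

2, 5, 6, 10, 12, 15

Scanning 1-based: 2: E/Q; 5: P/D; 6: L/A; 10: I/P; 12: P/I; 15: F/S.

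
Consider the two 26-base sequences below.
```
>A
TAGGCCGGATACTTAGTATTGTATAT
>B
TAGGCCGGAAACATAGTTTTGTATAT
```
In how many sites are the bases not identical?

3

The sequences differ at sites 10, 13, 18 (1-based) — 3 in total.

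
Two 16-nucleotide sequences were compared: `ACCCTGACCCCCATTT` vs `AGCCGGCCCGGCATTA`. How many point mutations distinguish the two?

6

The sequences differ at positions 2, 5, 7, 10, 11, 16 (1-based) — 6 in total.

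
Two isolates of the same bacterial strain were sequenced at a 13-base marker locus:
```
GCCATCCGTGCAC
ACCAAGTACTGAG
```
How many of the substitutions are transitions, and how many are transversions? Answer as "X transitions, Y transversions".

4 transitions, 5 transversions

Transitions (purine↔purine or pyrimidine↔pyrimidine): 1 G→A, 7 C→T, 8 G→A, 9 T→C.
Transversions (purine↔pyrimidine): 5 T→A, 6 C→G, 10 G→T, 11 C→G, 13 C→G.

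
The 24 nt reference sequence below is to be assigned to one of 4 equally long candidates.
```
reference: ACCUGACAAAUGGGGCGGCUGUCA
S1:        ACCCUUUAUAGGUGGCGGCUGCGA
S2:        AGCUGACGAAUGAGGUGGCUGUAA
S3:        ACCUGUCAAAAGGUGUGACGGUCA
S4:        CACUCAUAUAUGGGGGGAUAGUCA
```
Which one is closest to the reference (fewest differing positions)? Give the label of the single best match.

Hamming distances to reference — S1: 9; S2: 5; S3: 6; S4: 9.
Smallest is S2 with 5 mismatches.

S2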